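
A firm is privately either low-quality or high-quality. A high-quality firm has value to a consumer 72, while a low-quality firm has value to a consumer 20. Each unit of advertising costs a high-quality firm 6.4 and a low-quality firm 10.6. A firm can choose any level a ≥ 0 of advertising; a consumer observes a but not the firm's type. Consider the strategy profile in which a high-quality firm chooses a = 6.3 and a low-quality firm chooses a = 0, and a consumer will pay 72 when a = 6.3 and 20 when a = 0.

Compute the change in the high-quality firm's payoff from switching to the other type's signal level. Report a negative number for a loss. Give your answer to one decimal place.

-11.7

Playing a = 6.3 the high-quality firm receives 72 − 6.4 × 6.3 = 31.68.
Deviating to a = 0 yields 20 instead.
Gain from deviating: 20 − 31.68 = -11.68, i.e. -11.7 to one decimal place.
The gain is negative, so the high-quality type's incentive-compatibility constraint is satisfied.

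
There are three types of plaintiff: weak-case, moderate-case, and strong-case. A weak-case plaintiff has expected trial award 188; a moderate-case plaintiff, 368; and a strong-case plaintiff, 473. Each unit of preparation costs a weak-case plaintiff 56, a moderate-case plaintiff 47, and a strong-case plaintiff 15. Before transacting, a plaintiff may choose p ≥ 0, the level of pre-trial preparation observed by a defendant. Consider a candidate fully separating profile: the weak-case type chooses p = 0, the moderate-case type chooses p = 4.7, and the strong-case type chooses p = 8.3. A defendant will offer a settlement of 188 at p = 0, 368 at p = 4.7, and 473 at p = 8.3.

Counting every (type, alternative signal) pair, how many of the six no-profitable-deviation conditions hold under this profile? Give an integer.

5

Moderate-case (own payoff 368 − 47×4.7 = 147.1): to p=0 gives 188 → profitable ✗; to p=8.3 gives 473 − 47×8.3 = 82.9 → no gain ✓.
Strong-case (own payoff 473 − 15×8.3 = 348.5): to p=0 gives 188 → no gain ✓; to p=4.7 gives 368 − 15×4.7 = 297.5 → no gain ✓.
Weak-case (own payoff 188): to p=4.7 gives 368 − 56×4.7 = 104.8 → no gain ✓; to p=8.3 gives 473 − 56×8.3 = 8.2 → no gain ✓.
5 of the 6 constraints hold; not an equilibrium.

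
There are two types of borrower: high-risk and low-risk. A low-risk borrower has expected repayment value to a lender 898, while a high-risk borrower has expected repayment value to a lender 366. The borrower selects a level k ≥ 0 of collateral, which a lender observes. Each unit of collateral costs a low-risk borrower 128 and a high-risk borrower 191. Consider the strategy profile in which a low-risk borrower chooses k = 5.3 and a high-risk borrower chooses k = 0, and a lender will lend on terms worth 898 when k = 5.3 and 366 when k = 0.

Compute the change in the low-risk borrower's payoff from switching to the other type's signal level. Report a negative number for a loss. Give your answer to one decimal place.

146.4

Playing k = 5.3 the low-risk borrower receives 898 − 128 × 5.3 = 219.6.
Deviating to k = 0 yields 366 instead.
Gain from deviating: 366 − 219.6 = 146.4.
The gain is positive, so the low-risk type's incentive-compatibility constraint is violated — this profile is not a separating equilibrium.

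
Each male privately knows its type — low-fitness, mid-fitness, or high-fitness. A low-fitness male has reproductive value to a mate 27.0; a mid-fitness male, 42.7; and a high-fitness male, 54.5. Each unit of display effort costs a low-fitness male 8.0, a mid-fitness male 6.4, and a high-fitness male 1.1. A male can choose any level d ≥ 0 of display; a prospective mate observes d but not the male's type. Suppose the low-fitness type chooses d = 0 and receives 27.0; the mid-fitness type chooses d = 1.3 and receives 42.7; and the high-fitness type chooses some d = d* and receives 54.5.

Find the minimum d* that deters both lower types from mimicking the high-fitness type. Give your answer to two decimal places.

3.44

Mid-fitness type (on-path payoff 42.7 − 6.4×1.3 = 34.38) won't mimic when 34.38 ≥ 54.5 − 6.4·d*, i.e. d* ≥ 3.14.
Low-fitness type (on-path payoff 27.0) won't mimic when 27.0 ≥ 54.5 − 8.0·d*, i.e. d* ≥ 3.44.
Both must hold, so d* = max(3.44, 3.14) = 3.44. The low-fitness type's constraint binds.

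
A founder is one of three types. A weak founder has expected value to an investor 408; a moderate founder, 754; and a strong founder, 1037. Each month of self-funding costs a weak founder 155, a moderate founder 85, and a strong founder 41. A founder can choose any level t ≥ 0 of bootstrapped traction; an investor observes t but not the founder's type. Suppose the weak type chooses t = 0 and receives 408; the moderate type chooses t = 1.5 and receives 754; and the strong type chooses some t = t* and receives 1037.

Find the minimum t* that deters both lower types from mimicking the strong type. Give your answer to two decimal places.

Moderate type (on-path payoff 754 − 85×1.5 = 626.5) won't mimic when 626.5 ≥ 1037 − 85·t*, i.e. t* ≥ 4.83.
Weak type (on-path payoff 408) won't mimic when 408 ≥ 1037 − 155·t*, i.e. t* ≥ 4.06.
Both must hold, so t* = max(4.06, 4.83) = 4.83. The moderate type's constraint binds.

4.83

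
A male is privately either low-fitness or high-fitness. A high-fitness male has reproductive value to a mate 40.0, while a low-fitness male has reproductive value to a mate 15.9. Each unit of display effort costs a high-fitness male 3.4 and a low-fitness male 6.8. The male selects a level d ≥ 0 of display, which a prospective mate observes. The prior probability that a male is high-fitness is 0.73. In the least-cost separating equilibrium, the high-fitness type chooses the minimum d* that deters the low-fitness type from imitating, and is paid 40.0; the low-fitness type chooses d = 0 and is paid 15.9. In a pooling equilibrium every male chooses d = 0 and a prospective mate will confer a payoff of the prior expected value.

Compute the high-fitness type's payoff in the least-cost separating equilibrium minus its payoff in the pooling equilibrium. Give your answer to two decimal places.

-5.54

Least-cost separating signal: d* solves 15.9 = 40.0 − 6.8·d*, so d* = (40.0 − 15.9)/6.8 ≈ 3.5441.
High-fitness type's separating payoff: 40.0 − 3.4 × d* = 40.0 − 3.4 × (40.0 − 15.9)/6.8 = 40.0 − 81.94/6.8 = 27.95.
Pooling payoff: 0.73 × 40.0 + 0.27 × 15.9 = 33.493.
Difference: 27.95 − 33.493 = -5.543, i.e. -5.54 to two decimal places.
The high-fitness type would prefer the pooling outcome.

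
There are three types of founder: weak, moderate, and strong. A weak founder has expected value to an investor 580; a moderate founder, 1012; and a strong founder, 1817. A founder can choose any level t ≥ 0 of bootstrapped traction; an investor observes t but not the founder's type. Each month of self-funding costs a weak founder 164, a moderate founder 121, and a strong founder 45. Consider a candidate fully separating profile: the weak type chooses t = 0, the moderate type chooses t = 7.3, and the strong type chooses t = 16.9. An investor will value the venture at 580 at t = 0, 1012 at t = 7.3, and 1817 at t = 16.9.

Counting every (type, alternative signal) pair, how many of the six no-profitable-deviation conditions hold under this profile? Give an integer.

Moderate (own payoff 1012 − 121×7.3 = 128.7): to t=0 gives 580 → profitable ✗; to t=16.9 gives 1817 − 121×16.9 = -227.9 → no gain ✓.
Weak (own payoff 580): to t=7.3 gives 1012 − 164×7.3 = -185.2 → no gain ✓; to t=16.9 gives 1817 − 164×16.9 = -954.6 → no gain ✓.
Strong (own payoff 1817 − 45×16.9 = 1056.5): to t=0 gives 580 → no gain ✓; to t=7.3 gives 1012 − 45×7.3 = 683.5 → no gain ✓.
5 of the 6 constraints hold; not an equilibrium.

5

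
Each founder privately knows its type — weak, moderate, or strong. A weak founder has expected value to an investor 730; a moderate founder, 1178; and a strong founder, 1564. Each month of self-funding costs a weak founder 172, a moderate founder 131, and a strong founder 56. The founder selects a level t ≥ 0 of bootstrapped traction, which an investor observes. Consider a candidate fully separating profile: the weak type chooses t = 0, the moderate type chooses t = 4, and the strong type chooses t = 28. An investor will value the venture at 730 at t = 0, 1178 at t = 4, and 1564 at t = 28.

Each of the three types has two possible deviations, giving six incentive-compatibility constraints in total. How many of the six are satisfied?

Moderate (own payoff 1178 − 131×4 = 654): to t=0 gives 730 → profitable ✗; to t=28 gives 1564 − 131×28 = -2104 → no gain ✓.
Strong (own payoff 1564 − 56×28 = -4): to t=0 gives 730 → profitable ✗; to t=4 gives 1178 − 56×4 = 954 → profitable ✗.
Weak (own payoff 730): to t=4 gives 1178 − 172×4 = 490 → no gain ✓; to t=28 gives 1564 − 172×28 = -3252 → no gain ✓.
3 of the 6 constraints hold; not an equilibrium.

3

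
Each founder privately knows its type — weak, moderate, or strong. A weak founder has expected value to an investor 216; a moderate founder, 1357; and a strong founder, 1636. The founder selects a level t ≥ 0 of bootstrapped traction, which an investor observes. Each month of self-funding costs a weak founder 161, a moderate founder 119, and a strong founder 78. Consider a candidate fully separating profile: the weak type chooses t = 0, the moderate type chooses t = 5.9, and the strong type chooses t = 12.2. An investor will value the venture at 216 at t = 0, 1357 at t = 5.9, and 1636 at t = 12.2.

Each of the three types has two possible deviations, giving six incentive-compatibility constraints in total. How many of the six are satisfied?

Strong (own payoff 1636 − 78×12.2 = 684.4): to t=0 gives 216 → no gain ✓; to t=5.9 gives 1357 − 78×5.9 = 896.8 → profitable ✗.
Weak (own payoff 216): to t=5.9 gives 1357 − 161×5.9 = 407.1 → profitable ✗; to t=12.2 gives 1636 − 161×12.2 = -328.2 → no gain ✓.
Moderate (own payoff 1357 − 119×5.9 = 654.9): to t=0 gives 216 → no gain ✓; to t=12.2 gives 1636 − 119×12.2 = 184.2 → no gain ✓.
4 of the 6 constraints hold; not an equilibrium.

4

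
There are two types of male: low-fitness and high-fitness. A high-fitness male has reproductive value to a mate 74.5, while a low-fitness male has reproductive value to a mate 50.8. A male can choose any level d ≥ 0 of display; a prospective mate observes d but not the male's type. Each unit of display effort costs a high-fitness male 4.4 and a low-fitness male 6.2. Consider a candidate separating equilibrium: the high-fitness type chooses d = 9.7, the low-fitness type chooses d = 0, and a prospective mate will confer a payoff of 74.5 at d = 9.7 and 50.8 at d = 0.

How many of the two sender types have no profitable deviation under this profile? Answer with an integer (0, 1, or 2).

1

Low-fitness type: stay at 0 → 50.8; mimic → 74.5 − 6.2 × 9.7 = 14.36. IC holds (50.8 ≥ 14.36).
High-fitness type: signal → 74.5 − 4.4 × 9.7 = 31.82; deviate to 0 → 50.8. IC fails (31.82 < 50.8).
1 of 2 constraints hold, so this profile is not an equilibrium.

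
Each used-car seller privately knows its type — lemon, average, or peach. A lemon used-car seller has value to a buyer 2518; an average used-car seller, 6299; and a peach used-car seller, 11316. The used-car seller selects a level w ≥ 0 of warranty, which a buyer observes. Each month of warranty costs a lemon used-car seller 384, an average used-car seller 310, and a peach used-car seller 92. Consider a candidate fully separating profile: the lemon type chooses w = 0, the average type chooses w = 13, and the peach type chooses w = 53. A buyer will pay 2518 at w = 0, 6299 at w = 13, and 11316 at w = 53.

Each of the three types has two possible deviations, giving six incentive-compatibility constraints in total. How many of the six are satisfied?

Average (own payoff 6299 − 310×13 = 2269): to w=0 gives 2518 → profitable ✗; to w=53 gives 11316 − 310×53 = -5114 → no gain ✓.
Lemon (own payoff 2518): to w=13 gives 6299 − 384×13 = 1307 → no gain ✓; to w=53 gives 11316 − 384×53 = -9036 → no gain ✓.
Peach (own payoff 11316 − 92×53 = 6440): to w=0 gives 2518 → no gain ✓; to w=13 gives 6299 − 92×13 = 5103 → no gain ✓.
5 of the 6 constraints hold; not an equilibrium.

5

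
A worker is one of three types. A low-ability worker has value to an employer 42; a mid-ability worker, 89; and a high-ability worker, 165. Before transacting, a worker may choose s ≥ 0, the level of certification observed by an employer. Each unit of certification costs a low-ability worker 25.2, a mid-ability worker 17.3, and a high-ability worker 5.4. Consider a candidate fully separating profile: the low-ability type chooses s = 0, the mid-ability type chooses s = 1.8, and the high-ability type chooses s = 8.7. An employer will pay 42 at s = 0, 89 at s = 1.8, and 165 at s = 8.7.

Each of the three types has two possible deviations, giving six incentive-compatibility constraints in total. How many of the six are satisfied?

Mid-ability (own payoff 89 − 17.3×1.8 = 57.86): to s=0 gives 42 → no gain ✓; to s=8.7 gives 165 − 17.3×8.7 = 14.49 → no gain ✓.
Low-ability (own payoff 42): to s=1.8 gives 89 − 25.2×1.8 = 43.64 → profitable ✗; to s=8.7 gives 165 − 25.2×8.7 = -54.24 → no gain ✓.
High-ability (own payoff 165 − 5.4×8.7 = 118.02): to s=0 gives 42 → no gain ✓; to s=1.8 gives 89 − 5.4×1.8 = 79.28 → no gain ✓.
5 of the 6 constraints hold; not an equilibrium.

5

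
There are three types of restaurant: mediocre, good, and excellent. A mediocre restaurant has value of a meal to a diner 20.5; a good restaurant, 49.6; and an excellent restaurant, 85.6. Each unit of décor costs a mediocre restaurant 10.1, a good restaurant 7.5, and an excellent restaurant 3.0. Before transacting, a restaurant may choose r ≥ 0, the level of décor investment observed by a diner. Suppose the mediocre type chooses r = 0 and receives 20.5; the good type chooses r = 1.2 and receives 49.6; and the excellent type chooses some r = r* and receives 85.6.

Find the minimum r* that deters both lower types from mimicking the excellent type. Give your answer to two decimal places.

6.45

Good type (on-path payoff 49.6 − 7.5×1.2 = 40.6) won't mimic when 40.6 ≥ 85.6 − 7.5·r*, i.e. r* ≥ 6.00.
Mediocre type (on-path payoff 20.5) won't mimic when 20.5 ≥ 85.6 − 10.1·r*, i.e. r* ≥ 6.45.
Both must hold, so r* = max(6.45, 6.00) = 6.45. The mediocre type's constraint binds.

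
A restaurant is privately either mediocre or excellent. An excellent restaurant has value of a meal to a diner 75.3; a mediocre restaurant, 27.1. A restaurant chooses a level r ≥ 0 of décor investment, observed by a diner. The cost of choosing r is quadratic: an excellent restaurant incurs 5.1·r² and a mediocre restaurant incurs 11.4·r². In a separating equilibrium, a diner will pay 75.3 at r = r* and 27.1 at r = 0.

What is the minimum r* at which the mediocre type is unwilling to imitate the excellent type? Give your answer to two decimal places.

2.06

The mediocre type at r = 0 receives 27.1; imitating at r* yields 75.3 − 11.4·r*².
Indifference: 27.1 = 75.3 − 11.4·r*², so r*² = (75.3 − 27.1) / 11.4 ≈ 4.2281.
r* = √4.2281 ≈ 2.06.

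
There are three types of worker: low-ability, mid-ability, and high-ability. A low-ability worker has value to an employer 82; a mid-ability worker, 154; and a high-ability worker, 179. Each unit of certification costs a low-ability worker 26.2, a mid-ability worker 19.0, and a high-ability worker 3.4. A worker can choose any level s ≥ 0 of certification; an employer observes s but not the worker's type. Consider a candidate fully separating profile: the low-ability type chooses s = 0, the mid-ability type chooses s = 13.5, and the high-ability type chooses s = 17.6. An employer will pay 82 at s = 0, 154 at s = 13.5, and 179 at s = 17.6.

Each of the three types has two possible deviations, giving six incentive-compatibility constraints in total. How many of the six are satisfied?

Mid-ability (own payoff 154 − 19.0×13.5 = -102.5): to s=0 gives 82 → profitable ✗; to s=17.6 gives 179 − 19.0×17.6 = -155.4 → no gain ✓.
High-ability (own payoff 179 − 3.4×17.6 = 119.16): to s=0 gives 82 → no gain ✓; to s=13.5 gives 154 − 3.4×13.5 = 108.1 → no gain ✓.
Low-ability (own payoff 82): to s=13.5 gives 154 − 26.2×13.5 = -199.7 → no gain ✓; to s=17.6 gives 179 − 26.2×17.6 = -282.12 → no gain ✓.
5 of the 6 constraints hold; not an equilibrium.

5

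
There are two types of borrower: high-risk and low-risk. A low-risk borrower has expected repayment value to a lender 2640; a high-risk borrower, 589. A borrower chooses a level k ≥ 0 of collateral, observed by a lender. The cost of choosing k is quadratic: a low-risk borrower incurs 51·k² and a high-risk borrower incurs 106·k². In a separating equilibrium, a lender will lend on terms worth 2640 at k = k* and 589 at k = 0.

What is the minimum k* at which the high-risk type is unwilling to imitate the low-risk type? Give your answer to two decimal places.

4.40

The high-risk type at k = 0 receives 589; imitating at k* yields 2640 − 106·k*².
Indifference: 589 = 2640 − 106·k*², so k*² = (2640 − 589) / 106 ≈ 19.3491.
k* = √19.3491 ≈ 4.40.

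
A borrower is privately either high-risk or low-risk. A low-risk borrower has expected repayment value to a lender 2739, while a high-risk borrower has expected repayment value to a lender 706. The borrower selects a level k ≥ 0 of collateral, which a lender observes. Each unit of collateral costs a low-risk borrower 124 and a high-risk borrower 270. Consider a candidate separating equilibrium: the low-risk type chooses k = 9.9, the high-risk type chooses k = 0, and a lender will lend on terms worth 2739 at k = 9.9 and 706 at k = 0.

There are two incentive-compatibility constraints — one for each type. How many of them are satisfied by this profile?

2

High-risk type: stay at 0 → 706; mimic → 2739 − 270 × 9.9 = 66. IC holds (706 ≥ 66).
Low-risk type: signal → 2739 − 124 × 9.9 = 1511.4; deviate to 0 → 706. IC holds (1511.4 ≥ 706).
2 of 2 constraints hold, so this is a separating equilibrium.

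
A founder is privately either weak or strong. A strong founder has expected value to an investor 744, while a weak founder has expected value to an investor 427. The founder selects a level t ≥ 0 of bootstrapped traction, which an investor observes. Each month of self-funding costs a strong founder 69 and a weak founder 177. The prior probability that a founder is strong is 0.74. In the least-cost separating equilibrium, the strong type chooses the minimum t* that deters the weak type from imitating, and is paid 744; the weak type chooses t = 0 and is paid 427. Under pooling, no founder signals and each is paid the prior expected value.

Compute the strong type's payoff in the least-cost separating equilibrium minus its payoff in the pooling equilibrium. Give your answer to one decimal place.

-41.2

Least-cost separating signal: t* solves 427 = 744 − 177·t*, so t* = (744 − 427)/177 ≈ 1.7910.
Strong type's separating payoff: 744 − 69 × t* = 744 − 69 × (744 − 427)/177 = 744 − 21873/177 ≈ 620.424.
Pooling payoff: 0.74 × 744 + 0.26 × 427 = 661.58.
Difference: 620.424 − 661.58 = -41.156, i.e. -41.2 to one decimal place.
The strong type would prefer the pooling outcome.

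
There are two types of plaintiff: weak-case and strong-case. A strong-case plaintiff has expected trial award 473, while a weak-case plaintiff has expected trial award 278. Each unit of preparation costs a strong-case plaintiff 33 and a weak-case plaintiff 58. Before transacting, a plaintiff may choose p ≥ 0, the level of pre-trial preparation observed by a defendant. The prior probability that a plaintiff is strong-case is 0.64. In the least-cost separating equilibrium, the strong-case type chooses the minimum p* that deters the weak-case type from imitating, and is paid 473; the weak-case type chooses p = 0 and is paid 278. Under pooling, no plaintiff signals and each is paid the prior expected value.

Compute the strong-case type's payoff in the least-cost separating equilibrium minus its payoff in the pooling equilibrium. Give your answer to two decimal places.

Least-cost separating signal: p* solves 278 = 473 − 58·p*, so p* = (473 − 278)/58 ≈ 3.3621.
Strong-case type's separating payoff: 473 − 33 × p* = 473 − 33 × (473 − 278)/58 = 473 − 6435/58 ≈ 362.0517.
Pooling payoff: 0.64 × 473 + 0.36 × 278 = 402.8.
Difference: 362.0517 − 402.8 = -40.7483, i.e. -40.75 to two decimal places.
The strong-case type would prefer the pooling outcome.

-40.75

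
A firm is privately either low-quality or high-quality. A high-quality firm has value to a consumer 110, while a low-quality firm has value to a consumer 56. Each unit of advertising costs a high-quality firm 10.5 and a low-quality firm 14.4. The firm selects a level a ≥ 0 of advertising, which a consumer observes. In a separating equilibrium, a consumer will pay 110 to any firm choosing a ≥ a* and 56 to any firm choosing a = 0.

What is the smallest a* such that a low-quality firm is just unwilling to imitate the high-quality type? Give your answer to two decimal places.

3.75

A low-quality firm choosing a = 0 receives 56.
Imitating at a* instead would pay 110 at cost 14.4·a*, netting 110 − 14.4·a*.
Indifference: 56 = 110 − 14.4·a*, so a* = (110 − 56) / 14.4 = 3.75.
At a* the low-quality type's incentive constraint just binds; the high-quality type strictly prefers a* since its per-unit cost is lower.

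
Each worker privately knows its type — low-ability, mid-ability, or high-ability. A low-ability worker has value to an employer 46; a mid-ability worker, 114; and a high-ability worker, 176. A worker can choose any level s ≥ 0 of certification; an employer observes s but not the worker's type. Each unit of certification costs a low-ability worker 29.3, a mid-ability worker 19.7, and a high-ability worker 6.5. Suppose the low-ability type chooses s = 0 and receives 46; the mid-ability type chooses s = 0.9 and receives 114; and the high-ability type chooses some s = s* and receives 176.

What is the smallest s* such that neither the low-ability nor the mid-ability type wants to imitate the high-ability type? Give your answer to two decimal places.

4.44

Mid-ability type (on-path payoff 114 − 19.7×0.9 = 96.27) won't mimic when 96.27 ≥ 176 − 19.7·s*, i.e. s* ≥ 4.05.
Low-ability type (on-path payoff 46) won't mimic when 46 ≥ 176 − 29.3·s*, i.e. s* ≥ 4.44.
Both must hold, so s* = max(4.44, 4.05) = 4.44. The low-ability type's constraint binds.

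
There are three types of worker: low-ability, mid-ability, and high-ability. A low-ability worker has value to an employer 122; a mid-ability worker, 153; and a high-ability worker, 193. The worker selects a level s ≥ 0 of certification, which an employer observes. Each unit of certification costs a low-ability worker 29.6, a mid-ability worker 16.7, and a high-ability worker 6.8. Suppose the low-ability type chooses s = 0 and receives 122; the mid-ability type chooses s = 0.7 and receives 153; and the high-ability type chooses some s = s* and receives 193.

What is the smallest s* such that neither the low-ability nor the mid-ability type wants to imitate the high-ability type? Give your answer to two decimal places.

3.10

Mid-ability type (on-path payoff 153 − 16.7×0.7 = 141.31) won't mimic when 141.31 ≥ 193 − 16.7·s*, i.e. s* ≥ 3.10.
Low-ability type (on-path payoff 122) won't mimic when 122 ≥ 193 − 29.6·s*, i.e. s* ≥ 2.40.
Both must hold, so s* = max(2.40, 3.10) = 3.10. The mid-ability type's constraint binds.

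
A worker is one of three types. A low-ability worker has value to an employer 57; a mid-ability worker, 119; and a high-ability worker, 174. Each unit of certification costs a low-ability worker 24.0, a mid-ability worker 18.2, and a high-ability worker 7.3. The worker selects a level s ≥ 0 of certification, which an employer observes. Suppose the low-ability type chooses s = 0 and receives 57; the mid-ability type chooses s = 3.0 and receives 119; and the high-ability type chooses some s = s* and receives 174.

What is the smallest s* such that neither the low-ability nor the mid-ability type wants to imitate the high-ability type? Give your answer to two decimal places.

Low-ability type (on-path payoff 57) won't mimic when 57 ≥ 174 − 24.0·s*, i.e. s* ≥ 4.88.
Mid-ability type (on-path payoff 119 − 18.2×3.0 = 64.4) won't mimic when 64.4 ≥ 174 − 18.2·s*, i.e. s* ≥ 6.02.
Both must hold, so s* = max(4.88, 6.02) = 6.02. The mid-ability type's constraint binds.

6.02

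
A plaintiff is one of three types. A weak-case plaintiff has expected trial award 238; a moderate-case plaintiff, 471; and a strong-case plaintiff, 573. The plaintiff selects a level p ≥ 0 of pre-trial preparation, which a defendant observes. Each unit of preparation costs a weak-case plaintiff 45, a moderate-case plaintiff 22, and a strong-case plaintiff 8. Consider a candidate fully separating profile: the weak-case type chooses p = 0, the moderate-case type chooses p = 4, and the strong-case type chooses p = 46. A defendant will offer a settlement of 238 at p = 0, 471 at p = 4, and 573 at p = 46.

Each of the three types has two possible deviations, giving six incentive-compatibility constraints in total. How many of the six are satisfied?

3

Weak-case (own payoff 238): to p=4 gives 471 − 45×4 = 291 → profitable ✗; to p=46 gives 573 − 45×46 = -1497 → no gain ✓.
Strong-case (own payoff 573 − 8×46 = 205): to p=0 gives 238 → profitable ✗; to p=4 gives 471 − 8×4 = 439 → profitable ✗.
Moderate-case (own payoff 471 − 22×4 = 383): to p=0 gives 238 → no gain ✓; to p=46 gives 573 − 22×46 = -439 → no gain ✓.
3 of the 6 constraints hold; not an equilibrium.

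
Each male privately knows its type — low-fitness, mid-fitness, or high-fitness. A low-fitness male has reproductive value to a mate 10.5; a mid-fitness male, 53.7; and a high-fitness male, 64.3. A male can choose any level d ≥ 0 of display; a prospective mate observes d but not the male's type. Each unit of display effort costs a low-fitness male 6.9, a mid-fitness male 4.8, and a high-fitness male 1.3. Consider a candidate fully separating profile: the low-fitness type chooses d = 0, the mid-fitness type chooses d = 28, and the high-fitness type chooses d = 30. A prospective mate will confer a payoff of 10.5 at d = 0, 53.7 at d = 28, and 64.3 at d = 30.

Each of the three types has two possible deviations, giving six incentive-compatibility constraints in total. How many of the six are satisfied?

High-fitness (own payoff 64.3 − 1.3×30 = 25.3): to d=0 gives 10.5 → no gain ✓; to d=28 gives 53.7 − 1.3×28 = 17.3 → no gain ✓.
Low-fitness (own payoff 10.5): to d=28 gives 53.7 − 6.9×28 = -139.5 → no gain ✓; to d=30 gives 64.3 − 6.9×30 = -142.7 → no gain ✓.
Mid-fitness (own payoff 53.7 − 4.8×28 = -80.7): to d=0 gives 10.5 → profitable ✗; to d=30 gives 64.3 − 4.8×30 = -79.7 → profitable ✗.
4 of the 6 constraints hold; not an equilibrium.

4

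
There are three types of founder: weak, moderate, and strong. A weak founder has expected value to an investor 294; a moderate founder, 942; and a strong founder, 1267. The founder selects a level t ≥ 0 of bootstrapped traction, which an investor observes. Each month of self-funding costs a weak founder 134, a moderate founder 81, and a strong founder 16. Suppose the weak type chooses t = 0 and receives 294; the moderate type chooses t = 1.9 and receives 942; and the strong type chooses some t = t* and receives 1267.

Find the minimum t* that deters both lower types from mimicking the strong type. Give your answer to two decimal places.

Weak type (on-path payoff 294) won't mimic when 294 ≥ 1267 − 134·t*, i.e. t* ≥ 7.26.
Moderate type (on-path payoff 942 − 81×1.9 = 788.1) won't mimic when 788.1 ≥ 1267 − 81·t*, i.e. t* ≥ 5.91.
Both must hold, so t* = max(7.26, 5.91) = 7.26. The weak type's constraint binds.

7.26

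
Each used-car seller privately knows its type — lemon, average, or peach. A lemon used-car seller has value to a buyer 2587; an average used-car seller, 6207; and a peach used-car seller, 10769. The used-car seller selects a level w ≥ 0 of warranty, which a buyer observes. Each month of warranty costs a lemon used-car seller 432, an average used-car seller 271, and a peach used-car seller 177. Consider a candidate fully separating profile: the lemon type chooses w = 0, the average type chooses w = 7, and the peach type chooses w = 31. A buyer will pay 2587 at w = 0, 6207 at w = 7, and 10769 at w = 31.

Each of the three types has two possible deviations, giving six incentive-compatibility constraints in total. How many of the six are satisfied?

Average (own payoff 6207 − 271×7 = 4310): to w=0 gives 2587 → no gain ✓; to w=31 gives 10769 − 271×31 = 2368 → no gain ✓.
Peach (own payoff 10769 − 177×31 = 5282): to w=0 gives 2587 → no gain ✓; to w=7 gives 6207 − 177×7 = 4968 → no gain ✓.
Lemon (own payoff 2587): to w=7 gives 6207 − 432×7 = 3183 → profitable ✗; to w=31 gives 10769 − 432×31 = -2623 → no gain ✓.
5 of the 6 constraints hold; not an equilibrium.

5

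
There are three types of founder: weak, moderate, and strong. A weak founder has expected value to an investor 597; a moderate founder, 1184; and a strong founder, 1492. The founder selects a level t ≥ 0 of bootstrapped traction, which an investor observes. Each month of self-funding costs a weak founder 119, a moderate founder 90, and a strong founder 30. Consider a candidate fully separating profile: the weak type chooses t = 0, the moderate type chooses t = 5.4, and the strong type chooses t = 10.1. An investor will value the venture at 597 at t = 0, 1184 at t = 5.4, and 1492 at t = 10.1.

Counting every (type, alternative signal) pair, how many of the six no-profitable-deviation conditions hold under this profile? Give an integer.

6

Moderate (own payoff 1184 − 90×5.4 = 698): to t=0 gives 597 → no gain ✓; to t=10.1 gives 1492 − 90×10.1 = 583 → no gain ✓.
Strong (own payoff 1492 − 30×10.1 = 1189): to t=0 gives 597 → no gain ✓; to t=5.4 gives 1184 − 30×5.4 = 1022 → no gain ✓.
Weak (own payoff 597): to t=5.4 gives 1184 − 119×5.4 = 541.4 → no gain ✓; to t=10.1 gives 1492 − 119×10.1 = 290.1 → no gain ✓.
6 of the 6 constraints hold; this profile is a separating equilibrium.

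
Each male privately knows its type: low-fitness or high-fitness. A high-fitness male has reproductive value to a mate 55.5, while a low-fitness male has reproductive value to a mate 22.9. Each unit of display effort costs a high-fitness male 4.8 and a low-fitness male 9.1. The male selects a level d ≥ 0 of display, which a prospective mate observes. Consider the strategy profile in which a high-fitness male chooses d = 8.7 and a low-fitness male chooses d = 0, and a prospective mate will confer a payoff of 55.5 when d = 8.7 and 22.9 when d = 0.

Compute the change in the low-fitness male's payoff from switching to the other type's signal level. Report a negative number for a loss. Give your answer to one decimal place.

-46.6

Playing d = 0 the low-fitness male receives 22.9.
Deviating to d = 8.7 brings payment 55.5 at cost 9.1 × 8.7 = 79.17, netting -23.67.
Gain from deviating: -23.67 − 22.9 = -46.57, i.e. -46.6 to one decimal place.
The gain is negative, so the low-fitness type's incentive-compatibility constraint is satisfied.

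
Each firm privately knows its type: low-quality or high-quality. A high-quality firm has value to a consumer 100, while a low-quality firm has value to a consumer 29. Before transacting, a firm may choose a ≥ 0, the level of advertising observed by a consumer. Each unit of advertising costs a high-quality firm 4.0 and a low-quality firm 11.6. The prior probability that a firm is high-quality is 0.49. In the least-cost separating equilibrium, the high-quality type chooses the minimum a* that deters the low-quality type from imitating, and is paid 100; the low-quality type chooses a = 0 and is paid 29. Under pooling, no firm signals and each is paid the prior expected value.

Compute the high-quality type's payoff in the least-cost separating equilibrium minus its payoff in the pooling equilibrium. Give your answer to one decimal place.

11.7

Least-cost separating signal: a* solves 29 = 100 − 11.6·a*, so a* = (100 − 29)/11.6 ≈ 6.1207.
High-quality type's separating payoff: 100 − 4.0 × a* = 100 − 4.0 × (100 − 29)/11.6 = 100 − 284/11.6 ≈ 75.517.
Pooling payoff: 0.49 × 100 + 0.51 × 29 = 63.79.
Difference: 75.517 − 63.79 = 11.727, i.e. 11.7 to one decimal place.
The high-quality type prefers to separate.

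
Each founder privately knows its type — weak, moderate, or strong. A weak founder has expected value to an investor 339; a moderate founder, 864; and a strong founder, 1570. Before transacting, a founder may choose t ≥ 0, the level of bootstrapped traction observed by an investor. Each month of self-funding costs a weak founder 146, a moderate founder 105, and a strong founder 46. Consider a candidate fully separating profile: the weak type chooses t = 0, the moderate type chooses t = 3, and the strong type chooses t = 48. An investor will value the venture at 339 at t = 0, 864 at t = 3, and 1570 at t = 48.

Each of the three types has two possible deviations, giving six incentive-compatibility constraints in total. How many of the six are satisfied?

Weak (own payoff 339): to t=3 gives 864 − 146×3 = 426 → profitable ✗; to t=48 gives 1570 − 146×48 = -5438 → no gain ✓.
Strong (own payoff 1570 − 46×48 = -638): to t=0 gives 339 → profitable ✗; to t=3 gives 864 − 46×3 = 726 → profitable ✗.
Moderate (own payoff 864 − 105×3 = 549): to t=0 gives 339 → no gain ✓; to t=48 gives 1570 − 105×48 = -3470 → no gain ✓.
3 of the 6 constraints hold; not an equilibrium.

3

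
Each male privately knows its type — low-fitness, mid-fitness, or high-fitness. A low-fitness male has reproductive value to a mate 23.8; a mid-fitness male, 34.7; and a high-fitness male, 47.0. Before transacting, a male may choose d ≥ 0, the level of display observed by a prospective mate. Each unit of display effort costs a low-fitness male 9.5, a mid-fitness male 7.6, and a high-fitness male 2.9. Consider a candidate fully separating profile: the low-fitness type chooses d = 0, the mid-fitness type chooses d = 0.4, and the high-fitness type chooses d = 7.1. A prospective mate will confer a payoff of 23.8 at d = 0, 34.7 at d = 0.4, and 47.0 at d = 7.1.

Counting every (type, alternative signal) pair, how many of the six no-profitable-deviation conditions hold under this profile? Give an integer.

Low-fitness (own payoff 23.8): to d=0.4 gives 34.7 − 9.5×0.4 = 30.9 → profitable ✗; to d=7.1 gives 47.0 − 9.5×7.1 = -20.45 → no gain ✓.
Mid-fitness (own payoff 34.7 − 7.6×0.4 = 31.66): to d=0 gives 23.8 → no gain ✓; to d=7.1 gives 47.0 − 7.6×7.1 = -6.96 → no gain ✓.
High-fitness (own payoff 47.0 − 2.9×7.1 = 26.41): to d=0 gives 23.8 → no gain ✓; to d=0.4 gives 34.7 − 2.9×0.4 = 33.54 → profitable ✗.
4 of the 6 constraints hold; not an equilibrium.

4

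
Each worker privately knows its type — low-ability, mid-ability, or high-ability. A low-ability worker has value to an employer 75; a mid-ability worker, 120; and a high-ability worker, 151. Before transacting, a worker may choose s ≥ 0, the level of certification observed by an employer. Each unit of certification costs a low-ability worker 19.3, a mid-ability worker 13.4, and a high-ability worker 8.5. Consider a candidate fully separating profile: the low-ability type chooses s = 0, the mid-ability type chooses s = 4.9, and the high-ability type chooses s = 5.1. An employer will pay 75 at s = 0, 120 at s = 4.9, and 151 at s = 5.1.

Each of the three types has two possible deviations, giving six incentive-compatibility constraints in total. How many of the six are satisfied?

High-ability (own payoff 151 − 8.5×5.1 = 107.65): to s=0 gives 75 → no gain ✓; to s=4.9 gives 120 − 8.5×4.9 = 78.35 → no gain ✓.
Low-ability (own payoff 75): to s=4.9 gives 120 − 19.3×4.9 = 25.43 → no gain ✓; to s=5.1 gives 151 − 19.3×5.1 = 52.57 → no gain ✓.
Mid-ability (own payoff 120 − 13.4×4.9 = 54.34): to s=0 gives 75 → profitable ✗; to s=5.1 gives 151 − 13.4×5.1 = 82.66 → profitable ✗.
4 of the 6 constraints hold; not an equilibrium.

4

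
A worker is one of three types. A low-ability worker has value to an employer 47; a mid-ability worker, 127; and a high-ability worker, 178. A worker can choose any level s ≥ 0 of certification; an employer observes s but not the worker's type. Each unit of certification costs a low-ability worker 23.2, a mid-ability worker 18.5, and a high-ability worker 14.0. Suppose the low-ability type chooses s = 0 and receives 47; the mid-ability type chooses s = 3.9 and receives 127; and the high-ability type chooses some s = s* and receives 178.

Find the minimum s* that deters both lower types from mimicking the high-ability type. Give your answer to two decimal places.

Mid-ability type (on-path payoff 127 − 18.5×3.9 = 54.85) won't mimic when 54.85 ≥ 178 − 18.5·s*, i.e. s* ≥ 6.66.
Low-ability type (on-path payoff 47) won't mimic when 47 ≥ 178 − 23.2·s*, i.e. s* ≥ 5.65.
Both must hold, so s* = max(5.65, 6.66) = 6.66. The mid-ability type's constraint binds.

6.66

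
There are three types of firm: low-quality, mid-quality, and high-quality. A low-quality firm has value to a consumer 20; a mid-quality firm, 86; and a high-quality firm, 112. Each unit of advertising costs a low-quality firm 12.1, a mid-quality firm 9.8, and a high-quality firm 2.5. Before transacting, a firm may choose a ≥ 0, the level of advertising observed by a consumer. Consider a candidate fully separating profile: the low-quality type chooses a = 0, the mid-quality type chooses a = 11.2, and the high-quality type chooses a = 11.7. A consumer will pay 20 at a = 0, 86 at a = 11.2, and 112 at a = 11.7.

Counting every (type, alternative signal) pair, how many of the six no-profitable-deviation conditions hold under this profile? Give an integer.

Mid-quality (own payoff 86 − 9.8×11.2 = -23.76): to a=0 gives 20 → profitable ✗; to a=11.7 gives 112 − 9.8×11.7 = -2.66 → profitable ✗.
High-quality (own payoff 112 − 2.5×11.7 = 82.75): to a=0 gives 20 → no gain ✓; to a=11.2 gives 86 − 2.5×11.2 = 58 → no gain ✓.
Low-quality (own payoff 20): to a=11.2 gives 86 − 12.1×11.2 = -49.52 → no gain ✓; to a=11.7 gives 112 − 12.1×11.7 = -29.57 → no gain ✓.
4 of the 6 constraints hold; not an equilibrium.

4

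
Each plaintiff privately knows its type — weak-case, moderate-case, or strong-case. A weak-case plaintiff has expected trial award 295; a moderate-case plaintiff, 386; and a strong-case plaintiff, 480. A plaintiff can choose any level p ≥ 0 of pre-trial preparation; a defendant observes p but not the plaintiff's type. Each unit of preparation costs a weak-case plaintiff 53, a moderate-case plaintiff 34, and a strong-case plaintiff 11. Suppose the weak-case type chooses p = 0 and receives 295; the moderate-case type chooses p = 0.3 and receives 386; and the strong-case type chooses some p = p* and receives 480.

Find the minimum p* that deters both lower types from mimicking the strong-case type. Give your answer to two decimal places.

3.49

Moderate-case type (on-path payoff 386 − 34×0.3 = 375.8) won't mimic when 375.8 ≥ 480 − 34·p*, i.e. p* ≥ 3.06.
Weak-case type (on-path payoff 295) won't mimic when 295 ≥ 480 − 53·p*, i.e. p* ≥ 3.49.
Both must hold, so p* = max(3.49, 3.06) = 3.49. The weak-case type's constraint binds.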